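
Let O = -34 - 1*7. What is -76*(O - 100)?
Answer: 10716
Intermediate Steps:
O = -41 (O = -34 - 7 = -41)
-76*(O - 100) = -76*(-41 - 100) = -76*(-141) = 10716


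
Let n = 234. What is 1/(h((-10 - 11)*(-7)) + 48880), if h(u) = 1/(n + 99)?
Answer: 333/16277041 ≈ 2.0458e-5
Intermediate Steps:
h(u) = 1/333 (h(u) = 1/(234 + 99) = 1/333)
1/(h((-10 - 11)*(-7)) + 48880) = 1/(1/333 + 48880) = 1/(16277041/333) = 333/16277041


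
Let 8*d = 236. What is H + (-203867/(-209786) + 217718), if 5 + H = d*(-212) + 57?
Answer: 44373299443/209786 ≈ 2.1152e+5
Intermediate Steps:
d = 59/2 (d = (⅛)*236 = 59/2 ≈ 29.500)
H = -6202 (H = -5 + ((59/2)*(-212) + 57) = -5 + (-6254 + 57) = -5 - 6197 = -6202)
H + (-203867/(-209786) + 217718) = -6202 + (-203867/(-209786) + 217718) = -6202 + (-203867*(-1/209786) + 217718) = -6202 + (203867/209786 + 217718) = -6202 + 45674392215/209786 = 44373299443/209786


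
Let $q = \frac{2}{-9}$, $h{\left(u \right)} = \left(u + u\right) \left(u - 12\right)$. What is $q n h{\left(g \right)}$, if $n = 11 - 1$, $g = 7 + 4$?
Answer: $\frac{440}{9} \approx 48.889$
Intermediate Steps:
$g = 11$
$h{\left(u \right)} = 2 u \left(-12 + u\right)$
$n = 10$ ($n = 11 - 1 = 10$)
$q = - \frac{2}{9}$ ($q = 2 \left(- \frac{1}{9}\right) = - \frac{2}{9} \approx -0.22222$)
$q n h{\left(g \right)} = - \frac{2 \cdot 10 \cdot 2 \cdot 11 \left(-12 + 11\right)}{9} = - \frac{2 \cdot 10 \cdot 2 \cdot 11 \left(-1\right)}{9} = - \frac{2 \cdot 10 \left(-22\right)}{9} = \left(- \frac{2}{9}\right) \left(-220\right) = \frac{440}{9}$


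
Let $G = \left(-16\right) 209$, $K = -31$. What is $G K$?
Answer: $103664$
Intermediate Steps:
$G = -3344$
$G K = \left(-3344\right) \left(-31\right) = 103664$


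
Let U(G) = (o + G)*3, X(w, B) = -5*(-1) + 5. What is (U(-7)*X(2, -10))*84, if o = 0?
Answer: -17640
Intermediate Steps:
X(w, B) = 10 (X(w, B) = 5 + 5 = 10)
U(G) = 3*G (U(G) = (0 + G)*3 = G*3 = 3*G)
(U(-7)*X(2, -10))*84 = ((3*(-7))*10)*84 = -21*10*84 = -210*84 = -17640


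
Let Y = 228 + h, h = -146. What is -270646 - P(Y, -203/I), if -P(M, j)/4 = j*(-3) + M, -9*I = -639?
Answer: -19190142/71 ≈ -2.7028e+5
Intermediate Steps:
I = 71 (I = -1/9*(-639) = 71)
Y = 82 (Y = 228 - 146 = 82)
P(M, j) = -4*M + 12*j (P(M, j) = -4*(j*(-3) + M) = -4*(-3*j + M) = -4*(M - 3*j) = -4*M + 12*j)
-270646 - P(Y, -203/I) = -270646 - (-4*82 + 12*(-203/71)) = -270646 - (-328 + 12*(-203*1/71)) = -270646 - (-328 + 12*(-203/71)) = -270646 - (-328 - 2436/71) = -270646 - 1*(-25724/71) = -270646 + 25724/71 = -19190142/71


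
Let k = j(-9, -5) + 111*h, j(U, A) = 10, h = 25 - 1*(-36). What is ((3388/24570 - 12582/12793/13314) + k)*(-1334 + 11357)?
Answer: 86824545220765448/1277445015 ≈ 6.7967e+7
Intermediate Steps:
h = 61 (h = 25 + 36 = 61)
k = 6781 (k = 10 + 111*61 = 10 + 6771 = 6781)
((3388/24570 - 12582/12793/13314) + k)*(-1334 + 11357) = ((3388/24570 - 12582/12793/13314) + 6781)*(-1334 + 11357) = ((3388*(1/24570) - 12582*1/12793*(1/13314)) + 6781)*10023 = ((242/1755 - 12582/12793*1/13314) + 6781)*10023 = ((242/1755 - 2097/28387667) + 6781)*10023 = (6866135179/49820355585 + 6781)*10023 = (337838697357064/49820355585)*10023 = 86824545220765448/1277445015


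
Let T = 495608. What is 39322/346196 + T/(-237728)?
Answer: -220420607/111821308 ≈ -1.9712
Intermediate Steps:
39322/346196 + T/(-237728) = 39322/346196 + 495608/(-237728) = 39322*(1/346196) + 495608*(-1/237728) = 19661/173098 - 61951/29716 = -220420607/111821308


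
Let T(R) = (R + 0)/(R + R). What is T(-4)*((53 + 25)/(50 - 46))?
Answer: 39/4 ≈ 9.7500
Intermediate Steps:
T(R) = ½ (T(R) = R/((2*R)) = R*(1/(2*R)) = ½)
T(-4)*((53 + 25)/(50 - 46)) = ((53 + 25)/(50 - 46))/2 = (78/4)/2 = (78*(¼))/2 = (½)*(39/2) = 39/4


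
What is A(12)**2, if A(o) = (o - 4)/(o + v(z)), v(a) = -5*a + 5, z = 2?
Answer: 64/49 ≈ 1.3061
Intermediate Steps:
v(a) = 5 - 5*a
A(o) = (-4 + o)/(-5 + o) (A(o) = (o - 4)/(o + (5 - 5*2)) = (-4 + o)/(o + (5 - 10)) = (-4 + o)/(o - 5) = (-4 + o)/(-5 + o))
A(12)**2 = ((-4 + 12)/(-5 + 12))**2 = (8/7)**2 = 64/49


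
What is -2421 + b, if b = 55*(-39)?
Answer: -4566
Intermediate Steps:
b = -2145
-2421 + b = -2421 - 2145 = -4566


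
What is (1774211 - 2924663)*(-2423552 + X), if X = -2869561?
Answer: 6089472437076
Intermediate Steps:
(1774211 - 2924663)*(-2423552 + X) = (1774211 - 2924663)*(-2423552 - 2869561) = -1150452*(-5293113) = 6089472437076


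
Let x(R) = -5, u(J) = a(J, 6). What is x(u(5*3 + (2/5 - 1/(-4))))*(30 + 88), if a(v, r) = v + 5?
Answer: -590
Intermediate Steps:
a(v, r) = 5 + v
u(J) = 5 + J
x(u(5*3 + (2/5 - 1/(-4))))*(30 + 88) = -5*(30 + 88) = -5*118 = -590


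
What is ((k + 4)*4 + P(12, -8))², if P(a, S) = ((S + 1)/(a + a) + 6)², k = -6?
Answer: 200533921/331776 ≈ 604.43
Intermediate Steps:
P(a, S) = (6 + (1 + S)/(2*a))² (P(a, S) = ((1 + S)/((2*a)) + 6)² = ((1 + S)*(1/(2*a)) + 6)² = ((1 + S)/(2*a) + 6)² = (6 + (1 + S)/(2*a))²)
((k + 4)*4 + P(12, -8))² = ((-6 + 4)*4 + (¼)*(1 - 8 + 12*12)²/12²)² = (-2*4 + (¼)*(1/144)*(1 - 8 + 144)²)² = (-8 + (¼)*(1/144)*137²)² = (-8 + (¼)*(1/144)*18769)² = (-8 + 18769/576)² = (14161/576)² = 200533921/331776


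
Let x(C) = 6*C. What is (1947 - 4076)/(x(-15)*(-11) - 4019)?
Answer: 2129/3029 ≈ 0.70287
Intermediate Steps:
(1947 - 4076)/(x(-15)*(-11) - 4019) = (1947 - 4076)/((6*(-15))*(-11) - 4019) = -2129/(-90*(-11) - 4019) = -2129/(990 - 4019) = -2129/(-3029) = -2129*(-1/3029) = 2129/3029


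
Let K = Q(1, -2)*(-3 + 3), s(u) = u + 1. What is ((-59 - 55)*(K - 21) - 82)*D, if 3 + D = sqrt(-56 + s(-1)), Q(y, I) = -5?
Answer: -6936 + 4624*I*sqrt(14) ≈ -6936.0 + 17301.0*I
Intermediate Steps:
s(u) = 1 + u
D = -3 + 2*I*sqrt(14) (D = -3 + sqrt(-56 + (1 - 1)) = -3 + sqrt(-56 + 0) = -3 + sqrt(-56) = -3 + 2*I*sqrt(14) ≈ -3.0 + 7.4833*I)
K = 0 (K = -5*(-3 + 3) = -5*0 = 0)
((-59 - 55)*(K - 21) - 82)*D = ((-59 - 55)*(0 - 21) - 82)*(-3 + 2*I*sqrt(14)) = (-114*(-21) - 82)*(-3 + 2*I*sqrt(14)) = (2394 - 82)*(-3 + 2*I*sqrt(14)) = 2312*(-3 + 2*I*sqrt(14)) = -6936 + 4624*I*sqrt(14)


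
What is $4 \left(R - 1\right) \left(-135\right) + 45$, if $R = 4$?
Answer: $-1575$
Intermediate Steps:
$4 \left(R - 1\right) \left(-135\right) + 45 = 4 \left(4 - 1\right) \left(-135\right) + 45 = 4 \cdot 3 \left(-135\right) + 45 = 12 \left(-135\right) + 45 = -1620 + 45 = -1575$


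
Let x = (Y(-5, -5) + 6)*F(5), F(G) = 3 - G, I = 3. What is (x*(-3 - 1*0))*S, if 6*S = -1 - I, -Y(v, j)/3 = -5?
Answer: -84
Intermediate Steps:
Y(v, j) = 15 (Y(v, j) = -3*(-5) = 15)
x = -42 (x = (15 + 6)*(3 - 1*5) = 21*(3 - 5) = 21*(-2) = -42)
S = -⅔ (S = (-1 - 1*3)/6 = (-1 - 3)/6 = (⅙)*(-4) = -⅔ ≈ -0.66667)
(x*(-3 - 1*0))*S = -42*(-3 - 1*0)*(-⅔) = -42*(-3 + 0)*(-⅔) = -42*(-3)*(-⅔) = 126*(-⅔) = -84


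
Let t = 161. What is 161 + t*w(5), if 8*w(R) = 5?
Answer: 2093/8 ≈ 261.63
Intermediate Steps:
w(R) = 5/8 (w(R) = (⅛)*5 = 5/8)
161 + t*w(5) = 161 + 161*(5/8) = 161 + 805/8 = 2093/8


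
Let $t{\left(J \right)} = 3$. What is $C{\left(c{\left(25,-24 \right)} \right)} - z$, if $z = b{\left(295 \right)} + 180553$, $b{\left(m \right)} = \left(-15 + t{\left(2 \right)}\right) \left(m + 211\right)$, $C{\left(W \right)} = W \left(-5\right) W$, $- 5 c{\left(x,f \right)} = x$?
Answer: $-174606$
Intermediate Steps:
$c{\left(x,f \right)} = - \frac{x}{5}$
$C{\left(W \right)} = - 5 W^{2}$ ($C{\left(W \right)} = - 5 W W = - 5 W^{2}$)
$b{\left(m \right)} = -2532 - 12 m$ ($b{\left(m \right)} = \left(-15 + 3\right) \left(m + 211\right) = - 12 \left(211 + m\right) = -2532 - 12 m$)
$z = 174481$ ($z = \left(-2532 - 3540\right) + 180553 = -6072 + 180553 = 174481$)
$C{\left(c{\left(25,-24 \right)} \right)} - z = - 5 \left(\left(- \frac{1}{5}\right) 25\right)^{2} - 174481 = - 5 \left(-5\right)^{2} - 174481 = \left(-5\right) 25 - 174481 = -125 - 174481 = -174606$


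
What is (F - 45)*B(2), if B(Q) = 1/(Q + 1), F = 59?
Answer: 14/3 ≈ 4.6667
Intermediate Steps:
B(Q) = 1/(1 + Q)
(F - 45)*B(2) = (59 - 45)/(1 + 2) = 14/3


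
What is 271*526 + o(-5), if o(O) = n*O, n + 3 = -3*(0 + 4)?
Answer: 142621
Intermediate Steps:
n = -15 (n = -3 - 3*(0 + 4) = -3 - 3*4 = -3 - 12 = -15)
o(O) = -15*O
271*526 + o(-5) = 271*526 - 15*(-5) = 142546 + 75 = 142621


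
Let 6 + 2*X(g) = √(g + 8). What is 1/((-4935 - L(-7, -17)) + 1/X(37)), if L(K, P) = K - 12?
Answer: -11058/54346379 - 3*√5/108692758 ≈ -0.00020353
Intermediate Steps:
L(K, P) = -12 + K
X(g) = -3 + √(8 + g)/2 (X(g) = -3 + √(g + 8)/2 = -3 + √(8 + g)/2)
1/((-4935 - L(-7, -17)) + 1/X(37)) = 1/((-4935 - (-12 - 7)) + 1/(-3 + √(8 + 37)/2)) = 1/((-4935 - 1*(-19)) + 1/(-3 + √45/2)) = 1/((-4935 + 19) + 1/(-3 + (3*√5)/2)) = 1/(-4916 + 1/(-3 + 3*√5/2))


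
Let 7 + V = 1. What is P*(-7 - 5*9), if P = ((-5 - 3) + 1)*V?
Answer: -2184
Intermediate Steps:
V = -6 (V = -7 + 1 = -6)
P = 42 (P = ((-5 - 3) + 1)*(-6) = (-8 + 1)*(-6) = -7*(-6) = 42)
P*(-7 - 5*9) = 42*(-7 - 5*9) = 42*(-7 - 45) = 42*(-52) = -2184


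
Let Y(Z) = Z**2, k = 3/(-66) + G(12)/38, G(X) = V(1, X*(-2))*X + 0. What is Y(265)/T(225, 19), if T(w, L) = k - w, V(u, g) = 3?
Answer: -29354050/93673 ≈ -313.37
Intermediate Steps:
G(X) = 3*X (G(X) = 3*X + 0 = 3*X)
k = 377/418 (k = 3/(-66) + (3*12)/38 = 3*(-1/66) + 36*(1/38) = -1/22 + 18/19 = 377/418 ≈ 0.90191)
T(w, L) = 377/418 - w
Y(265)/T(225, 19) = 265**2/(377/418 - 1*225) = 70225/(377/418 - 225) = 70225/(-93673/418) = 70225*(-418/93673) = -29354050/93673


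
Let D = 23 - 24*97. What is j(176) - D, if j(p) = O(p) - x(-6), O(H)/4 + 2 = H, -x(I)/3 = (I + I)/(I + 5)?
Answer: 3037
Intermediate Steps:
x(I) = -6*I/(5 + I) (x(I) = -3*(I + I)/(I + 5) = -3*2*I/(5 + I) = -6*I/(5 + I))
O(H) = -8 + 4*H
j(p) = 28 + 4*p (j(p) = (-8 + 4*p) - (-6)*(-6)/(5 - 6) = (-8 + 4*p) - (-6)*(-6)/(-1) = (-8 + 4*p) - (-6)*(-6)*(-1) = (-8 + 4*p) - 1*(-36) = (-8 + 4*p) + 36 = 28 + 4*p)
D = -2305 (D = 23 - 2328 = -2305)
j(176) - D = (28 + 4*176) - 1*(-2305) = (28 + 704) + 2305 = 732 + 2305 = 3037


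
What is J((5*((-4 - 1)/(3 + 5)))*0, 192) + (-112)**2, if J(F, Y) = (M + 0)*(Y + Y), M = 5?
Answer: 14464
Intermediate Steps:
J(F, Y) = 10*Y (J(F, Y) = (5 + 0)*(Y + Y) = 5*(2*Y) = 10*Y)
J((5*((-4 - 1)/(3 + 5)))*0, 192) + (-112)**2 = 10*192 + (-112)**2 = 1920 + 12544 = 14464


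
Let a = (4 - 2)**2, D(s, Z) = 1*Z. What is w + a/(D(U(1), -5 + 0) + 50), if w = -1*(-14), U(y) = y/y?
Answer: 634/45 ≈ 14.089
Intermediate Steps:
U(y) = 1
D(s, Z) = Z
a = 4 (a = 2**2 = 4)
w = 14
w + a/(D(U(1), -5 + 0) + 50) = 14 + 4/((-5 + 0) + 50) = 14 + 4/(-5 + 50) = 14 + 4/45 = 634/45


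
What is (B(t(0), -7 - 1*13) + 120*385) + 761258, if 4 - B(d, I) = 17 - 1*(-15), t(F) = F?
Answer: 807430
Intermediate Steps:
B(d, I) = -28 (B(d, I) = 4 - (17 - 1*(-15)) = 4 - (17 + 15) = 4 - 1*32 = 4 - 32 = -28)
(B(t(0), -7 - 1*13) + 120*385) + 761258 = (-28 + 120*385) + 761258 = (-28 + 46200) + 761258 = 46172 + 761258 = 807430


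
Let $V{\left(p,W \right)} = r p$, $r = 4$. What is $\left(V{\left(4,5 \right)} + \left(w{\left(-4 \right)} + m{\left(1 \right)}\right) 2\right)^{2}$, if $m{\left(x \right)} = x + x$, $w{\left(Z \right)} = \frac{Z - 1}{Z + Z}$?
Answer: $\frac{7225}{16} \approx 451.56$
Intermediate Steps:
$V{\left(p,W \right)} = 4 p$
$w{\left(Z \right)} = \frac{-1 + Z}{2 Z}$
$m{\left(x \right)} = 2 x$
$\left(V{\left(4,5 \right)} + \left(w{\left(-4 \right)} + m{\left(1 \right)}\right) 2\right)^{2} = \left(4 \cdot 4 + \left(\frac{-1 - 4}{2 \left(-4\right)} + 2 \cdot 1\right) 2\right)^{2} = \left(16 + \left(\frac{1}{2} \left(- \frac{1}{4}\right) \left(-5\right) + 2\right) 2\right)^{2} = \left(16 + \left(\frac{5}{8} + 2\right) 2\right)^{2} = \left(16 + \frac{21}{8} \cdot 2\right)^{2} = \left(16 + \frac{21}{4}\right)^{2} = \left(\frac{85}{4}\right)^{2} = \frac{7225}{16}$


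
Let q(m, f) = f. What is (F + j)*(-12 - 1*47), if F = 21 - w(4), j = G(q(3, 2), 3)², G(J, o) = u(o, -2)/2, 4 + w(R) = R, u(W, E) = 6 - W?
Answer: -5487/4 ≈ -1371.8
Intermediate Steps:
w(R) = -4 + R
G(J, o) = 3 - o/2 (G(J, o) = (6 - o)/2 = (6 - o)*(½) = 3 - o/2)
j = 9/4 (j = (3 - ½*3)² = (3 - 3/2)² = (3/2)² = 9/4 ≈ 2.2500)
F = 21 (F = 21 - (-4 + 4) = 21 - 1*0 = 21 + 0 = 21)
(F + j)*(-12 - 1*47) = (21 + 9/4)*(-12 - 1*47) = 93*(-12 - 47)/4 = (93/4)*(-59) = -5487/4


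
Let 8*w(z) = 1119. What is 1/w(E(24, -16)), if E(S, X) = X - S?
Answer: 8/1119 ≈ 0.0071492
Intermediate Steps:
w(z) = 1119/8 (w(z) = (⅛)*1119 = 1119/8)
1/w(E(24, -16)) = 1/(1119/8) = 8/1119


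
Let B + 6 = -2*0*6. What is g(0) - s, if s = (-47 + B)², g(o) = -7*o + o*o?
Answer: -2809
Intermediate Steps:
g(o) = o² - 7*o (g(o) = -7*o + o² = o² - 7*o)
B = -6 (B = -6 - 2*0*6 = -6 + 0*6 = -6 + 0 = -6)
s = 2809 (s = (-47 - 6)² = (-53)² = 2809)
g(0) - s = 0*(-7 + 0) - 1*2809 = 0*(-7) - 2809 = 0 - 2809 = -2809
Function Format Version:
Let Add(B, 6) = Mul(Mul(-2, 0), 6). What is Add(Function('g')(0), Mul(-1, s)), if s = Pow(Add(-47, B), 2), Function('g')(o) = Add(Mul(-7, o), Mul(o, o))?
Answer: -2809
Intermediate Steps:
Function('g')(o) = Add(Pow(o, 2), Mul(-7, o)) (Function('g')(o) = Add(Mul(-7, o), Pow(o, 2)) = Add(Pow(o, 2), Mul(-7, o)))
B = -6 (B = Add(-6, Mul(Mul(-2, 0), 6)) = Add(-6, Mul(0, 6)) = Add(-6, 0) = -6)
s = 2809 (s = Pow(Add(-47, -6), 2) = Pow(-53, 2) = 2809)
Add(Function('g')(0), Mul(-1, s)) = Add(Mul(0, Add(-7, 0)), Mul(-1, 2809)) = Add(Mul(0, -7), -2809) = Add(0, -2809) = -2809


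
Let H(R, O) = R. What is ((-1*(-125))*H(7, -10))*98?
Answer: 85750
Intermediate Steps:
((-1*(-125))*H(7, -10))*98 = (-1*(-125)*7)*98 = (125*7)*98 = 875*98 = 85750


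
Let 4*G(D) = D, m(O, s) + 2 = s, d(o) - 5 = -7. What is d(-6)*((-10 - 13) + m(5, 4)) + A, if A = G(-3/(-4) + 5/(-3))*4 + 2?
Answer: 517/12 ≈ 43.083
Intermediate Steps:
d(o) = -2 (d(o) = 5 - 7 = -2)
m(O, s) = -2 + s
G(D) = D/4
A = 13/12 (A = ((-3/(-4) + 5/(-3))/4)*4 + 2 = ((-3*(-1/4) + 5*(-1/3))/4)*4 + 2 = ((3/4 - 5/3)/4)*4 + 2 = ((1/4)*(-11/12))*4 + 2 = -11/48*4 + 2 = -11/12 + 2 = 13/12 ≈ 1.0833)
d(-6)*((-10 - 13) + m(5, 4)) + A = -2*((-10 - 13) + (-2 + 4)) + 13/12 = -2*(-23 + 2) + 13/12 = -2*(-21) + 13/12 = 42 + 13/12 = 517/12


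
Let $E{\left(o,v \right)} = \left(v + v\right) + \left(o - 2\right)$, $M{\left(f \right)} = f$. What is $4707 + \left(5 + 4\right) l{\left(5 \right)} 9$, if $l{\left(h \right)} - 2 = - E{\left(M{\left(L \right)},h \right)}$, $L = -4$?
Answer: $4545$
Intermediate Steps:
$E{\left(o,v \right)} = -2 + o + 2 v$ ($E{\left(o,v \right)} = 2 v + \left(-2 + o\right) = -2 + o + 2 v$)
$l{\left(h \right)} = 8 - 2 h$ ($l{\left(h \right)} = 2 - \left(-2 - 4 + 2 h\right) = 2 - \left(-6 + 2 h\right) = 8 - 2 h$)
$4707 + \left(5 + 4\right) l{\left(5 \right)} 9 = 4707 + \left(5 + 4\right) \left(8 - 10\right) 9 = 4707 + 9 \left(8 - 10\right) 9 = 4707 + 9 \left(-2\right) 9 = 4707 - 162 = 4545$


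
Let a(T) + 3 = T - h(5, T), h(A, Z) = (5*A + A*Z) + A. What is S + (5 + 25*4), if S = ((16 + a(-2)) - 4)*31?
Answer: -298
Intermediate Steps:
h(A, Z) = 6*A + A*Z
a(T) = -33 - 4*T (a(T) = -3 + (T - 5*(6 + T)) = -3 + (T - (30 + 5*T)) = -3 + (T + (-30 - 5*T)) = -3 + (-30 - 4*T) = -33 - 4*T)
S = -403 (S = ((16 + (-33 - 4*(-2))) - 4)*31 = ((16 + (-33 + 8)) - 4)*31 = ((16 - 25) - 4)*31 = (-9 - 4)*31 = -13*31 = -403)
S + (5 + 25*4) = -403 + (5 + 25*4) = -403 + (5 + 100) = -403 + 105 = -298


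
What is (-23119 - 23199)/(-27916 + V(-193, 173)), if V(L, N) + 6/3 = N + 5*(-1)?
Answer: 23159/13875 ≈ 1.6691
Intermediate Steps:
V(L, N) = -7 + N (V(L, N) = -2 + (N + 5*(-1)) = -2 + (N - 5) = -2 + (-5 + N) = -7 + N)
(-23119 - 23199)/(-27916 + V(-193, 173)) = (-23119 - 23199)/(-27916 + (-7 + 173)) = -46318/(-27916 + 166) = -46318/(-27750) = -46318*(-1/27750) = 23159/13875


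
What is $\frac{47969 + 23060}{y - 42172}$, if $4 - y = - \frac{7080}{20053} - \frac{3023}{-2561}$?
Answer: $- \frac{3647746359257}{2165611037483} \approx -1.6844$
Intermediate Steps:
$y = \frac{162934593}{51355733}$ ($y = 4 - \left(- \frac{7080}{20053} - \frac{3023}{-2561}\right) = 4 - \left(\left(-7080\right) \frac{1}{20053} - - \frac{3023}{2561}\right) = 4 - \left(- \frac{7080}{20053} + \frac{3023}{2561}\right) = 4 - \frac{42488339}{51355733} = \frac{162934593}{51355733} \approx 3.1727$)
$\frac{47969 + 23060}{y - 42172} = \frac{47969 + 23060}{\frac{162934593}{51355733} - 42172} = \frac{71029}{- \frac{2165611037483}{51355733}} = 71029 \left(- \frac{51355733}{2165611037483}\right) = - \frac{3647746359257}{2165611037483}$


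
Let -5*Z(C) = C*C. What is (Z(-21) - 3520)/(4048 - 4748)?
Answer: 18041/3500 ≈ 5.1546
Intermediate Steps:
Z(C) = -C²/5 (Z(C) = -C*C/5 = -C²/5)
(Z(-21) - 3520)/(4048 - 4748) = (-⅕*(-21)² - 3520)/(4048 - 4748) = (-⅕*441 - 3520)/(-700) = (-441/5 - 3520)*(-1/700) = -18041/5*(-1/700) = 18041/3500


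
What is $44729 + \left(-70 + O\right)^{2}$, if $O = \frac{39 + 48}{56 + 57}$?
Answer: $\frac{632343930}{12769} \approx 49522.0$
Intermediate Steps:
$O = \frac{87}{113} \approx 0.76991$
$44729 + \left(-70 + O\right)^{2} = 44729 + \left(-70 + \frac{87}{113}\right)^{2} = 44729 + \left(- \frac{7823}{113}\right)^{2} = 44729 + \frac{61199329}{12769} = \frac{632343930}{12769}$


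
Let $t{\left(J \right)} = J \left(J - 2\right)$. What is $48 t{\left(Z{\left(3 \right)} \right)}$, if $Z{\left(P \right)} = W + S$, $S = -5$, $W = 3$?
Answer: $384$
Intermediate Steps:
$Z{\left(P \right)} = -2$ ($Z{\left(P \right)} = 3 - 5 = -2$)
$t{\left(J \right)} = J \left(-2 + J\right)$
$48 t{\left(Z{\left(3 \right)} \right)} = 48 \left(- 2 \left(-2 - 2\right)\right) = 48 \left(\left(-2\right) \left(-4\right)\right) = 48 \cdot 8 = 384$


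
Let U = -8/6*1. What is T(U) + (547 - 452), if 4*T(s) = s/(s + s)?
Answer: 761/8 ≈ 95.125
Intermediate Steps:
U = -4/3 (U = -8*⅙*1 = -4/3*1 = -4/3 ≈ -1.3333)
T(s) = ⅛ (T(s) = (s/(s + s))/4 = (s/((2*s)))/4 = (s*(1/(2*s)))/4 = (¼)*(½) = ⅛)
T(U) + (547 - 452) = ⅛ + (547 - 452) = ⅛ + 95 = 761/8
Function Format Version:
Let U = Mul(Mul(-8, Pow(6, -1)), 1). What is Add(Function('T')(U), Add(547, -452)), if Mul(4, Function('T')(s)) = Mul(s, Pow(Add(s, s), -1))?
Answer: Rational(761, 8) ≈ 95.125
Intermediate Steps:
U = Rational(-4, 3) (U = Mul(Mul(-8, Rational(1, 6)), 1) = Mul(Rational(-4, 3), 1) = Rational(-4, 3) ≈ -1.3333)
Function('T')(s) = Rational(1, 8) (Function('T')(s) = Mul(Rational(1, 4), Mul(s, Pow(Add(s, s), -1))) = Mul(Rational(1, 4), Mul(s, Pow(Mul(2, s), -1))) = Mul(Rational(1, 4), Mul(s, Mul(Rational(1, 2), Pow(s, -1)))) = Mul(Rational(1, 4), Rational(1, 2)) = Rational(1, 8))
Add(Function('T')(U), Add(547, -452)) = Add(Rational(1, 8), Add(547, -452)) = Add(Rational(1, 8), 95) = Rational(761, 8)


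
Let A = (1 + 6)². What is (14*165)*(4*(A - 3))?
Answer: 425040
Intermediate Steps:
A = 49 (A = 7² = 49)
(14*165)*(4*(A - 3)) = (14*165)*(4*(49 - 3)) = 2310*(4*46) = 2310*184 = 425040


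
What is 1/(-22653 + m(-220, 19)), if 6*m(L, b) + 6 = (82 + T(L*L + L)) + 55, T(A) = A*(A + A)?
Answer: 6/4642489013 ≈ 1.2924e-9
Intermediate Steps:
T(A) = 2*A² (T(A) = A*(2*A) = 2*A²)
m(L, b) = 131/6 + (L + L²)²/3 (m(L, b) = -1 + ((82 + 2*(L*L + L)²) + 55)/6 = -1 + ((82 + 2*(L² + L)²) + 55)/6 = -1 + ((82 + 2*(L + L²)²) + 55)/6 = -1 + (137 + 2*(L + L²)²)/6 = -1 + (137/6 + (L + L²)²/3) = 131/6 + (L + L²)²/3)
1/(-22653 + m(-220, 19)) = 1/(-22653 + (131/6 + (⅓)*(-220)²*(1 - 220)²)) = 1/(-22653 + (131/6 + (⅓)*48400*(-219)²)) = 1/(-22653 + (131/6 + (⅓)*48400*47961)) = 1/(-22653 + (131/6 + 773770800)) = 1/(-22653 + 4642624931/6) = 1/(4642489013/6) = 6/4642489013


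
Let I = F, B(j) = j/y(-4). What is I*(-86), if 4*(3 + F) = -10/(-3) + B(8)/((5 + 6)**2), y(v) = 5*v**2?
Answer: 1352651/7260 ≈ 186.32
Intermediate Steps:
B(j) = j/80 (B(j) = j/((5*(-4)**2)) = j/((5*16)) = j/80)
F = -31457/14520 (F = -3 + (-10/(-3) + ((1/80)*8)/((5 + 6)**2))/4 = -3 + (-10*(-1/3) + 1/(10*(11**2)))/4 = -3 + (10/3 + (1/10)/121)/4 = -3 + (10/3 + (1/10)*(1/121))/4 = -3 + (10/3 + 1/1210)/4 = -3 + (1/4)*(12103/3630) = -3 + 12103/14520 = -31457/14520 ≈ -2.1665)
I = -31457/14520 ≈ -2.1665
I*(-86) = -31457/14520*(-86) = 1352651/7260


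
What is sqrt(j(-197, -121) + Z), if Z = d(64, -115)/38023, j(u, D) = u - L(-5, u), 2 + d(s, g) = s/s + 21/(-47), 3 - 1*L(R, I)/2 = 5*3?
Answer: I*sqrt(250114550529)/38023 ≈ 13.153*I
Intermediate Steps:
L(R, I) = -24 (L(R, I) = 6 - 10*3 = 6 - 2*15 = 6 - 30 = -24)
d(s, g) = -68/47 (d(s, g) = -2 + (s/s + 21/(-47)) = -2 + (1 + 21*(-1/47)) = -2 + (1 - 21/47) = -2 + 26/47 = -68/47)
j(u, D) = 24 + u (j(u, D) = u - 1*(-24) = u + 24 = 24 + u)
Z = -68/1787081 (Z = -68/47/38023 = -68/47*1/38023 = -68/1787081 ≈ -3.8051e-5)
sqrt(j(-197, -121) + Z) = sqrt((24 - 197) - 68/1787081) = sqrt(-173 - 68/1787081) = sqrt(-309165081/1787081) = I*sqrt(250114550529)/38023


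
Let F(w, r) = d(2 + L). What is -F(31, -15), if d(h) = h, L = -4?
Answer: 2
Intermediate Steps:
F(w, r) = -2 (F(w, r) = 2 - 4 = -2)
-F(31, -15) = -1*(-2) = 2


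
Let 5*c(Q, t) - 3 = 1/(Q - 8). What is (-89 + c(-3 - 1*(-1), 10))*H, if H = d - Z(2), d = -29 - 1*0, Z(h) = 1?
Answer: 13263/5 ≈ 2652.6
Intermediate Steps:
d = -29 (d = -29 + 0 = -29)
c(Q, t) = ⅗ + 1/(5*(-8 + Q)) (c(Q, t) = ⅗ + 1/(5*(Q - 8)) = ⅗ + 1/(5*(-8 + Q)))
H = -30 (H = -29 - 1*1 = -29 - 1 = -30)
(-89 + c(-3 - 1*(-1), 10))*H = (-89 + (-23 + 3*(-3 - 1*(-1)))/(5*(-8 + (-3 - 1*(-1)))))*(-30) = (-89 + (-23 + 3*(-3 + 1))/(5*(-8 + (-3 + 1))))*(-30) = (-89 + (-23 + 3*(-2))/(5*(-8 - 2)))*(-30) = (-89 + (⅕)*(-23 - 6)/(-10))*(-30) = (-89 + (⅕)*(-⅒)*(-29))*(-30) = (-89 + 29/50)*(-30) = -4421/50*(-30) = 13263/5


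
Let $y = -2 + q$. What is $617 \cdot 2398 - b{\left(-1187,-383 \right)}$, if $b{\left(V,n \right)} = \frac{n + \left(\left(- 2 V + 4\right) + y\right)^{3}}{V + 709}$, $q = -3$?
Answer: $\frac{7034950641}{239} \approx 2.9435 \cdot 10^{7}$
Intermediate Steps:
$y = -5$ ($y = -2 - 3 = -5$)
$b{\left(V,n \right)} = \frac{n + \left(-1 - 2 V\right)^{3}}{709 + V}$ ($b{\left(V,n \right)} = \frac{n + \left(\left(- 2 V + 4\right) - 5\right)^{3}}{V + 709} = \frac{n + \left(\left(4 - 2 V\right) - 5\right)^{3}}{709 + V} = \frac{n + \left(-1 - 2 V\right)^{3}}{709 + V}$)
$617 \cdot 2398 - b{\left(-1187,-383 \right)} = 617 \cdot 2398 - \frac{-383 - \left(1 + 2 \left(-1187\right)\right)^{3}}{709 - 1187} = 1479566 - \frac{-383 - \left(1 - 2374\right)^{3}}{-478} = 1479566 - - \frac{-383 - \left(-2373\right)^{3}}{478} = 1479566 - - \frac{-383 - -13362669117}{478} = 1479566 - - \frac{-383 + 13362669117}{478} = 1479566 - \left(- \frac{1}{478}\right) 13362668734 = 1479566 - - \frac{6681334367}{239} = 1479566 + \frac{6681334367}{239} = \frac{7034950641}{239}$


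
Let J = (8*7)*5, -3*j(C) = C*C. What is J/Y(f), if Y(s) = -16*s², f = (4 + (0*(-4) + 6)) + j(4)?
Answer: -45/56 ≈ -0.80357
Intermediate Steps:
j(C) = -C²/3 (j(C) = -C*C/3 = -C²/3)
J = 280 (J = 56*5 = 280)
f = 14/3 (f = (4 + (0*(-4) + 6)) - ⅓*4² = (4 + (0 + 6)) - ⅓*16 = (4 + 6) - 16/3 = 10 - 16/3 = 14/3 ≈ 4.6667)
J/Y(f) = 280/((-16*(14/3)²)) = 280/((-16*196/9)) = 280/(-3136/9) = 280*(-9/3136) = -45/56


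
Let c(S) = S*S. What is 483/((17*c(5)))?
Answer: 483/425 ≈ 1.1365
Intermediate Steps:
c(S) = S²
483/((17*c(5))) = 483/((17*5²)) = 483/((17*25)) = 483/425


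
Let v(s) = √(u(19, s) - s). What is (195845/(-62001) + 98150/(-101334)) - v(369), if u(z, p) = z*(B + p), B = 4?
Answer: -4321859230/1047134889 - √6718 ≈ -86.091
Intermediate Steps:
u(z, p) = z*(4 + p)
v(s) = √(76 + 18*s) (v(s) = √(19*(4 + s) - s) = √((76 + 19*s) - s) = √(76 + 18*s))
(195845/(-62001) + 98150/(-101334)) - v(369) = (195845/(-62001) + 98150/(-101334)) - √(76 + 18*369) = (195845*(-1/62001) + 98150*(-1/101334)) - √(76 + 6642) = (-195845/62001 - 49075/50667) - √6718 = -4321859230/1047134889 - √6718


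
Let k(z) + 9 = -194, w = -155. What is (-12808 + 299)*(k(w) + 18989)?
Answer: -234994074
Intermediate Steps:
k(z) = -203 (k(z) = -9 - 194 = -203)
(-12808 + 299)*(k(w) + 18989) = (-12808 + 299)*(-203 + 18989) = -12509*18786 = -234994074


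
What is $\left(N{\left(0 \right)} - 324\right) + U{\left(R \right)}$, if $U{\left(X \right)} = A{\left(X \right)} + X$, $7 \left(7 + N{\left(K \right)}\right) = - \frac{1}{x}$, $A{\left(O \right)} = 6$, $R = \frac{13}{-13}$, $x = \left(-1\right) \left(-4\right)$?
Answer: $- \frac{9129}{28} \approx -326.04$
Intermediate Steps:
$x = 4$
$R = -1$ ($R = 13 \left(- \frac{1}{13}\right) = -1$)
$N{\left(K \right)} = - \frac{197}{28}$ ($N{\left(K \right)} = -7 + \frac{\left(-1\right) \frac{1}{4}}{7} = -7 + \frac{1}{7} \left(- \frac{1}{4}\right) = -7 - \frac{1}{28} = - \frac{197}{28}$)
$U{\left(X \right)} = 6 + X$
$\left(N{\left(0 \right)} - 324\right) + U{\left(R \right)} = \left(- \frac{197}{28} - 324\right) + \left(6 - 1\right) = - \frac{9269}{28} + 5 = - \frac{9129}{28}$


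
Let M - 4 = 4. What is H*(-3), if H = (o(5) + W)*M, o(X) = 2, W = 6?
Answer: -192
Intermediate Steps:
M = 8 (M = 4 + 4 = 8)
H = 64 (H = (2 + 6)*8 = 8*8 = 64)
H*(-3) = 64*(-3) = -192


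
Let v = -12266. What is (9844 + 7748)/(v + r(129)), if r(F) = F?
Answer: -17592/12137 ≈ -1.4495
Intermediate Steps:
(9844 + 7748)/(v + r(129)) = (9844 + 7748)/(-12266 + 129) = 17592/(-12137) = 17592*(-1/12137) = -17592/12137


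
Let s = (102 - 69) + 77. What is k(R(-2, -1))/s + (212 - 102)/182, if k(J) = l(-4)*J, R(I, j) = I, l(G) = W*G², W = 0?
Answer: 55/91 ≈ 0.60440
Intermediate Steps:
l(G) = 0 (l(G) = 0*G² = 0)
k(J) = 0 (k(J) = 0*J = 0)
s = 110 (s = 33 + 77 = 110)
k(R(-2, -1))/s + (212 - 102)/182 = 0/110 + (212 - 102)/182 = 0*(1/110) + 110*(1/182) = 0 + 55/91 = 55/91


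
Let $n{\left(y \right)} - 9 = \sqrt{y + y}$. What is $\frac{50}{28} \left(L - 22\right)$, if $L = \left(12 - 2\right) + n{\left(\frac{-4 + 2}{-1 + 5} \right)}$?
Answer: $- \frac{75}{14} + \frac{25 i}{14} \approx -5.3571 + 1.7857 i$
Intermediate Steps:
$n{\left(y \right)} = 9 + \sqrt{2} \sqrt{y}$ ($n{\left(y \right)} = 9 + \sqrt{y + y} = 9 + \sqrt{2 y} = 9 + \sqrt{2} \sqrt{y}$)
$L = 19 + i$ ($L = \left(12 - 2\right) + \left(9 + \sqrt{2} \sqrt{\frac{-4 + 2}{-1 + 5}}\right) = 10 + \left(9 + \sqrt{2} \sqrt{- \frac{2}{4}}\right) = 10 + \left(9 + \sqrt{2} \sqrt{\left(-2\right) \frac{1}{4}}\right) = 10 + \left(9 + \sqrt{2} \sqrt{- \frac{1}{2}}\right) = 10 + \left(9 + \sqrt{2} \frac{i \sqrt{2}}{2}\right) = 10 + \left(9 + i\right) = 19 + i \approx 19.0 + 1.0 i$)
$\frac{50}{28} \left(L - 22\right) = \frac{50}{28} \left(\left(19 + i\right) - 22\right) = 50 \cdot \frac{1}{28} \left(-3 + i\right) = \frac{25 \left(-3 + i\right)}{14} = - \frac{75}{14} + \frac{25 i}{14}$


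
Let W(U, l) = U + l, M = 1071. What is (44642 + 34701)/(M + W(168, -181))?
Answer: 79343/1058 ≈ 74.993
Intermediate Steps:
(44642 + 34701)/(M + W(168, -181)) = (44642 + 34701)/(1071 + (168 - 181)) = 79343/(1071 - 13) = 79343/1058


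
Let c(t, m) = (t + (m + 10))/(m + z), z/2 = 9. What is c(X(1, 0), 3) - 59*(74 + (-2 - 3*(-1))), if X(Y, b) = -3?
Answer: -92915/21 ≈ -4424.5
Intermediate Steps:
z = 18 (z = 2*9 = 18)
c(t, m) = (10 + m + t)/(18 + m) (c(t, m) = (t + (m + 10))/(m + 18) = (t + (10 + m))/(18 + m) = (10 + m + t)/(18 + m))
c(X(1, 0), 3) - 59*(74 + (-2 - 3*(-1))) = (10 + 3 - 3)/(18 + 3) - 59*(74 + (-2 - 3*(-1))) = 10/21 - 59*(74 + (-2 + 3)) = (1/21)*10 - 59*(74 + 1) = 10/21 - 59*75 = 10/21 - 4425 = -92915/21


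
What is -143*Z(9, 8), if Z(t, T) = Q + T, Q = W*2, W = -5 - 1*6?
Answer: 2002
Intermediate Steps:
W = -11 (W = -5 - 6 = -11)
Q = -22 (Q = -11*2 = -22)
Z(t, T) = -22 + T
-143*Z(9, 8) = -143*(-22 + 8) = -143*(-14) = 2002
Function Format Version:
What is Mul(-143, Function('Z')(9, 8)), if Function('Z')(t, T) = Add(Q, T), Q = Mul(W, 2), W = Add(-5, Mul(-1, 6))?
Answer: 2002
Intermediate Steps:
W = -11 (W = Add(-5, -6) = -11)
Q = -22 (Q = Mul(-11, 2) = -22)
Function('Z')(t, T) = Add(-22, T)
Mul(-143, Function('Z')(9, 8)) = Mul(-143, Add(-22, 8)) = Mul(-143, -14) = 2002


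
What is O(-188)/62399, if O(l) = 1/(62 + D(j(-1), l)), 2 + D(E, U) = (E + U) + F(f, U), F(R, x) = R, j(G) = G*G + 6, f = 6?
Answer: -1/7175885 ≈ -1.3936e-7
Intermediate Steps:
j(G) = 6 + G² (j(G) = G² + 6 = 6 + G²)
D(E, U) = 4 + E + U (D(E, U) = -2 + ((E + U) + 6) = -2 + (6 + E + U) = 4 + E + U)
O(l) = 1/(73 + l) (O(l) = 1/(62 + (4 + (6 + (-1)²) + l)) = 1/(62 + (4 + (6 + 1) + l)) = 1/(62 + (4 + 7 + l)) = 1/(62 + (11 + l)) = 1/(73 + l))
O(-188)/62399 = 1/((73 - 188)*62399) = (1/62399)/(-115) = -1/115*1/62399 = -1/7175885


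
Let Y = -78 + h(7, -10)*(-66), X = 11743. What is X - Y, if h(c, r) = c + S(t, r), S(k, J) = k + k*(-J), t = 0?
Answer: 12283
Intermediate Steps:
S(k, J) = k - J*k
h(c, r) = c (h(c, r) = c + 0*(1 - r) = c + 0 = c)
Y = -540 (Y = -78 + 7*(-66) = -78 - 462 = -540)
X - Y = 11743 - 1*(-540) = 11743 + 540 = 12283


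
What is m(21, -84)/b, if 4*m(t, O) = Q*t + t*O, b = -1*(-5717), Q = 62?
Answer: -231/11434 ≈ -0.020203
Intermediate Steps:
b = 5717
m(t, O) = 31*t/2 + O*t/4 (m(t, O) = (62*t + t*O)/4 = (62*t + O*t)/4 = 31*t/2 + O*t/4)
m(21, -84)/b = ((¼)*21*(62 - 84))/5717 = ((¼)*21*(-22))*(1/5717) = -231/2*1/5717 = -231/11434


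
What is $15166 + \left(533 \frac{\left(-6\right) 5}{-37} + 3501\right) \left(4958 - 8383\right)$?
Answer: $- \frac{497868833}{37} \approx -1.3456 \cdot 10^{7}$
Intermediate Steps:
$15166 + \left(533 \frac{\left(-6\right) 5}{-37} + 3501\right) \left(4958 - 8383\right) = 15166 + \left(533 \left(\left(-30\right) \left(- \frac{1}{37}\right)\right) + 3501\right) \left(-3425\right) = 15166 + \left(533 \cdot \frac{30}{37} + 3501\right) \left(-3425\right) = 15166 + \left(\frac{15990}{37} + 3501\right) \left(-3425\right) = 15166 + \frac{145527}{37} \left(-3425\right) = 15166 - \frac{498429975}{37} = - \frac{497868833}{37}$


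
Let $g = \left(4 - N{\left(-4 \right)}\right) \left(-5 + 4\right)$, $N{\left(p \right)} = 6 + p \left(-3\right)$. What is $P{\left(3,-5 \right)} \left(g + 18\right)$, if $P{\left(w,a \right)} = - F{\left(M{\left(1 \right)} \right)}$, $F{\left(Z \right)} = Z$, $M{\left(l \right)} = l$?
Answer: $-32$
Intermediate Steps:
$N{\left(p \right)} = 6 - 3 p$
$P{\left(w,a \right)} = -1$ ($P{\left(w,a \right)} = \left(-1\right) 1 = -1$)
$g = 14$ ($g = \left(4 - \left(6 - -12\right)\right) \left(-5 + 4\right) = \left(4 - \left(6 + 12\right)\right) \left(-1\right) = \left(4 - 18\right) \left(-1\right) = \left(-14\right) \left(-1\right) = 14$)
$P{\left(3,-5 \right)} \left(g + 18\right) = - (14 + 18) = \left(-1\right) 32 = -32$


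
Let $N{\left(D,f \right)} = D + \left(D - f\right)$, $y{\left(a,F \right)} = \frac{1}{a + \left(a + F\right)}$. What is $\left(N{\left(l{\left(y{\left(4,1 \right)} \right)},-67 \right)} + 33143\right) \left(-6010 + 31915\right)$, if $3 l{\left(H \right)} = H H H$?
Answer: $\frac{627162398720}{729} \approx 8.6031 \cdot 10^{8}$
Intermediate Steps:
$y{\left(a,F \right)} = \frac{1}{F + 2 a}$ ($y{\left(a,F \right)} = \frac{1}{a + \left(F + a\right)} = \frac{1}{F + 2 a}$)
$l{\left(H \right)} = \frac{H^{3}}{3}$ ($l{\left(H \right)} = \frac{H H H}{3} = \frac{H^{2} H}{3} = \frac{H^{3}}{3}$)
$N{\left(D,f \right)} = - f + 2 D$
$\left(N{\left(l{\left(y{\left(4,1 \right)} \right)},-67 \right)} + 33143\right) \left(-6010 + 31915\right) = \left(\left(\left(-1\right) \left(-67\right) + 2 \frac{\left(\frac{1}{1 + 2 \cdot 4}\right)^{3}}{3}\right) + 33143\right) \left(-6010 + 31915\right) = \left(\left(67 + 2 \frac{\left(\frac{1}{1 + 8}\right)^{3}}{3}\right) + 33143\right) 25905 = \left(\left(67 + 2 \frac{\left(\frac{1}{9}\right)^{3}}{3}\right) + 33143\right) 25905 = \left(\left(67 + 2 \frac{1}{3 \cdot 729}\right) + 33143\right) 25905 = \left(\left(67 + 2 \cdot \frac{1}{3} \cdot \frac{1}{729}\right) + 33143\right) 25905 = \left(\left(67 + 2 \cdot \frac{1}{2187}\right) + 33143\right) 25905 = \left(\left(67 + \frac{2}{2187}\right) + 33143\right) 25905 = \left(\frac{146531}{2187} + 33143\right) 25905 = \frac{72630272}{2187} \cdot 25905 = \frac{627162398720}{729}$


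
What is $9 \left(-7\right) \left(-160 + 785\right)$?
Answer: $-39375$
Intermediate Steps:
$9 \left(-7\right) \left(-160 + 785\right) = \left(-63\right) 625 = -39375$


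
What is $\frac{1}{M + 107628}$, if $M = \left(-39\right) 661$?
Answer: $\frac{1}{81849} \approx 1.2218 \cdot 10^{-5}$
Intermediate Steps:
$M = -25779$
$\frac{1}{M + 107628} = \frac{1}{-25779 + 107628} = \frac{1}{81849}$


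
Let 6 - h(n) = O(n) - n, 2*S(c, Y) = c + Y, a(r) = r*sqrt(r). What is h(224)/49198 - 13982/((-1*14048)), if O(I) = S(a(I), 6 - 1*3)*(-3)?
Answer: 172795173/172783376 + 672*sqrt(14)/24599 ≈ 1.1023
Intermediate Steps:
a(r) = r**(3/2)
S(c, Y) = Y/2 + c/2 (S(c, Y) = (c + Y)/2 = (Y + c)/2 = Y/2 + c/2)
O(I) = -9/2 - 3*I**(3/2)/2 (O(I) = ((6 - 1*3)/2 + I**(3/2)/2)*(-3) = ((6 - 3)/2 + I**(3/2)/2)*(-3) = ((1/2)*3 + I**(3/2)/2)*(-3) = (3/2 + I**(3/2)/2)*(-3) = -9/2 - 3*I**(3/2)/2)
h(n) = 21/2 + n + 3*n**(3/2)/2 (h(n) = 6 - ((-9/2 - 3*n**(3/2)/2) - n) = 6 - (-9/2 - n - 3*n**(3/2)/2) = 6 + (9/2 + n + 3*n**(3/2)/2) = 21/2 + n + 3*n**(3/2)/2)
h(224)/49198 - 13982/((-1*14048)) = (21/2 + 224 + 3*224**(3/2)/2)/49198 - 13982/((-1*14048)) = (21/2 + 224 + 3*(896*sqrt(14))/2)*(1/49198) - 13982/(-14048) = (21/2 + 224 + 1344*sqrt(14))*(1/49198) - 13982*(-1/14048) = (469/2 + 1344*sqrt(14))*(1/49198) + 6991/7024 = (469/98396 + 672*sqrt(14)/24599) + 6991/7024 = 172795173/172783376 + 672*sqrt(14)/24599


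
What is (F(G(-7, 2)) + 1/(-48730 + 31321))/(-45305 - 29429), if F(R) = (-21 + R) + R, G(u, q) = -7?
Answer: 304658/650522103 ≈ 0.00046833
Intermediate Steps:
F(R) = -21 + 2*R
(F(G(-7, 2)) + 1/(-48730 + 31321))/(-45305 - 29429) = ((-21 + 2*(-7)) + 1/(-48730 + 31321))/(-45305 - 29429) = ((-21 - 14) + 1/(-17409))/(-74734) = (-35 - 1/17409)*(-1/74734) = -609316/17409*(-1/74734) = 304658/650522103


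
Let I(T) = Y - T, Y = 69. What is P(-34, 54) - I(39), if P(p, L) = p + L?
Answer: -10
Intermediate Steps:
I(T) = 69 - T
P(p, L) = L + p
P(-34, 54) - I(39) = (54 - 34) - (69 - 1*39) = 20 - (69 - 39) = 20 - 1*30 = 20 - 30 = -10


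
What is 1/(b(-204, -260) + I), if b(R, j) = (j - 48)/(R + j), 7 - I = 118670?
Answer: -116/13764831 ≈ -8.4273e-6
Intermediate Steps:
I = -118663 (I = 7 - 1*118670 = 7 - 118670 = -118663)
b(R, j) = (-48 + j)/(R + j)
1/(b(-204, -260) + I) = 1/((-48 - 260)/(-204 - 260) - 118663) = 1/(-308/(-464) - 118663) = 1/(-1/464*(-308) - 118663) = 1/(77/116 - 118663) = 1/(-13764831/116) = -116/13764831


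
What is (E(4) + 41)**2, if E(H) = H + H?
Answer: 2401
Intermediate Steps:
E(H) = 2*H
(E(4) + 41)**2 = (2*4 + 41)**2 = (8 + 41)**2 = 49**2 = 2401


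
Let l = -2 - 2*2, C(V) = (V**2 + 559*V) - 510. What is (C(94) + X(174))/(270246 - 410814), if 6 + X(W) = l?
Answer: -15215/35142 ≈ -0.43296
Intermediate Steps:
C(V) = -510 + V**2 + 559*V
l = -6 (l = -2 - 4 = -6)
X(W) = -12 (X(W) = -6 - 6 = -12)
(C(94) + X(174))/(270246 - 410814) = ((-510 + 94**2 + 559*94) - 12)/(270246 - 410814) = ((-510 + 8836 + 52546) - 12)/(-140568) = (60872 - 12)*(-1/140568) = 60860*(-1/140568) = -15215/35142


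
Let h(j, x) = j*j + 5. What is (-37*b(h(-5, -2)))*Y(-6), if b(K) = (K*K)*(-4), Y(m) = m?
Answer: -799200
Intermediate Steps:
h(j, x) = 5 + j**2 (h(j, x) = j**2 + 5 = 5 + j**2)
b(K) = -4*K**2 (b(K) = K**2*(-4) = -4*K**2)
(-37*b(h(-5, -2)))*Y(-6) = -(-148)*(5 + (-5)**2)**2*(-6) = -(-148)*(5 + 25)**2*(-6) = -(-148)*30**2*(-6) = -(-148)*900*(-6) = -37*(-3600)*(-6) = 133200*(-6) = -799200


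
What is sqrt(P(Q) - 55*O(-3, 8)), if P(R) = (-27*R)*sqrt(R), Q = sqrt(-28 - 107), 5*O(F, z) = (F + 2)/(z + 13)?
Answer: sqrt(231 - 107163*3**(1/4)*5**(3/4)*I**(3/2))/21 ≈ 30.219 - 12.511*I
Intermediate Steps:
O(F, z) = (2 + F)/(5*(13 + z)) (O(F, z) = ((F + 2)/(z + 13))/5 = ((2 + F)/(13 + z))/5 = (2 + F)/(5*(13 + z)))
Q = 3*I*sqrt(15) (Q = sqrt(-135) = 3*I*sqrt(15) ≈ 11.619*I)
P(R) = -27*R**(3/2)
sqrt(P(Q) - 55*O(-3, 8)) = sqrt(-27*9*3**(1/4)*5**(3/4)*I**(3/2) - 11*(2 - 3)/(13 + 8)) = sqrt(-243*3**(1/4)*5**(3/4)*I**(3/2) - 11*(-1)/21) = sqrt(-243*3**(1/4)*5**(3/4)*I**(3/2) - 55*(-1/105)) = sqrt(-243*3**(1/4)*5**(3/4)*I**(3/2) + 11/21) = sqrt(11/21 - 243*3**(1/4)*5**(3/4)*I**(3/2))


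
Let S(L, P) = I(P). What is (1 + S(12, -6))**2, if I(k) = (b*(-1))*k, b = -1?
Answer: 25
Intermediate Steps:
I(k) = k (I(k) = (-1*(-1))*k = 1*k = k)
S(L, P) = P
(1 + S(12, -6))**2 = (1 - 6)**2 = (-5)**2 = 25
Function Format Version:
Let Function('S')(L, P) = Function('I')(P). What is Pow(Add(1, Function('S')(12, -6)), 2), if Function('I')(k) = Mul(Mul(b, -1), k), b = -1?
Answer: 25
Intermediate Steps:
Function('I')(k) = k (Function('I')(k) = Mul(Mul(-1, -1), k) = Mul(1, k) = k)
Function('S')(L, P) = P
Pow(Add(1, Function('S')(12, -6)), 2) = Pow(Add(1, -6), 2) = Pow(-5, 2) = 25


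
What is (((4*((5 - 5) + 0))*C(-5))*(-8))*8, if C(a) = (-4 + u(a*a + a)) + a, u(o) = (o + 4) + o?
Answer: 0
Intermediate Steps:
u(o) = 4 + 2*o (u(o) = (4 + o) + o = 4 + 2*o)
C(a) = 2*a**2 + 3*a (C(a) = (-4 + (4 + 2*(a*a + a))) + a = (-4 + (4 + 2*(a**2 + a))) + a = (-4 + (4 + 2*(a + a**2))) + a = (-4 + (4 + (2*a + 2*a**2))) + a = (-4 + (4 + 2*a + 2*a**2)) + a = (2*a + 2*a**2) + a = 2*a**2 + 3*a)
(((4*((5 - 5) + 0))*C(-5))*(-8))*8 = (((4*((5 - 5) + 0))*(-5*(3 + 2*(-5))))*(-8))*8 = (((4*(0 + 0))*(-5*(3 - 10)))*(-8))*8 = (((4*0)*(-5*(-7)))*(-8))*8 = ((0*35)*(-8))*8 = (0*(-8))*8 = 0*8 = 0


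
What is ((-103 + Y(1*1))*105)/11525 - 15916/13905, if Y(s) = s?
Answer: -13294178/6410205 ≈ -2.0739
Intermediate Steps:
((-103 + Y(1*1))*105)/11525 - 15916/13905 = ((-103 + 1*1)*105)/11525 - 15916/13905 = ((-103 + 1)*105)*(1/11525) - 15916*1/13905 = -102*105*(1/11525) - 15916/13905 = -10710*1/11525 - 15916/13905 = -2142/2305 - 15916/13905 = -13294178/6410205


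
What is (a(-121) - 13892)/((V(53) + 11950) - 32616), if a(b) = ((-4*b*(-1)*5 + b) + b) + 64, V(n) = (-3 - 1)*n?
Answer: 8245/10439 ≈ 0.78983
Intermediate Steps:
V(n) = -4*n
a(b) = 64 + 22*b (a(b) = ((-4*(-b)*5 + b) + b) + 64 = ((-(-20)*b + b) + b) + 64 = ((20*b + b) + b) + 64 = (21*b + b) + 64 = 22*b + 64 = 64 + 22*b)
(a(-121) - 13892)/((V(53) + 11950) - 32616) = ((64 + 22*(-121)) - 13892)/((-4*53 + 11950) - 32616) = ((64 - 2662) - 13892)/((-212 + 11950) - 32616) = (-2598 - 13892)/(11738 - 32616) = -16490/(-20878) = -16490*(-1/20878) = 8245/10439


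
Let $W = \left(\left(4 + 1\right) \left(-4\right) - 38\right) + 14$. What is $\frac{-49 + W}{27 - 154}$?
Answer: $\frac{93}{127} \approx 0.73228$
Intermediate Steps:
$W = -44$ ($W = \left(5 \left(-4\right) - 38\right) + 14 = \left(-20 - 38\right) + 14 = -58 + 14 = -44$)
$\frac{-49 + W}{27 - 154} = \frac{-49 - 44}{27 - 154} = \frac{1}{-127} \left(-93\right) = \left(- \frac{1}{127}\right) \left(-93\right) = \frac{93}{127}$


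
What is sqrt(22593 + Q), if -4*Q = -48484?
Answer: sqrt(34714) ≈ 186.32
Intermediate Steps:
Q = 12121 (Q = -1/4*(-48484) = 12121)
sqrt(22593 + Q) = sqrt(22593 + 12121) = sqrt(34714)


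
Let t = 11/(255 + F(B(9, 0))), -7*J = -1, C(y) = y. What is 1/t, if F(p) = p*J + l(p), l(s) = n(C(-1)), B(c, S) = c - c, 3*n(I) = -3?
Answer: 254/11 ≈ 23.091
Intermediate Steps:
n(I) = -1 (n(I) = (1/3)*(-3) = -1)
J = 1/7 (J = -1/7*(-1) = 1/7 ≈ 0.14286)
B(c, S) = 0
l(s) = -1
F(p) = -1 + p/7 (F(p) = p*(1/7) - 1 = p/7 - 1 = -1 + p/7)
t = 11/254 (t = 11/(255 + (-1 + (1/7)*0)) = 11/(255 + (-1 + 0)) = 11/(255 - 1) = 11/254 ≈ 0.043307)
1/t = 1/(11/254) = 254/11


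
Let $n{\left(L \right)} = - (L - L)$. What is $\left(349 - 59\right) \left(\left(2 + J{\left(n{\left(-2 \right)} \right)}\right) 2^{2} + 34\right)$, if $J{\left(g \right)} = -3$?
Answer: $8700$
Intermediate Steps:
$n{\left(L \right)} = 0$ ($n{\left(L \right)} = \left(-1\right) 0 = 0$)
$\left(349 - 59\right) \left(\left(2 + J{\left(n{\left(-2 \right)} \right)}\right) 2^{2} + 34\right) = \left(349 - 59\right) \left(\left(2 - 3\right) 2^{2} + 34\right) = 290 \left(\left(-1\right) 4 + 34\right) = 290 \left(-4 + 34\right) = 290 \cdot 30 = 8700$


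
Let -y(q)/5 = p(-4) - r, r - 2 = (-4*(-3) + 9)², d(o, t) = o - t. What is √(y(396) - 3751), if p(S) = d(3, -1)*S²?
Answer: 8*I*√29 ≈ 43.081*I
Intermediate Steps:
p(S) = 4*S² (p(S) = (3 - 1*(-1))*S² = (3 + 1)*S² = 4*S²)
r = 443 (r = 2 + (-4*(-3) + 9)² = 2 + (12 + 9)² = 2 + 21² = 2 + 441 = 443)
y(q) = 1895 (y(q) = -5*(4*(-4)² - 1*443) = -5*(4*16 - 443) = -5*(64 - 443) = -5*(-379) = 1895)
√(y(396) - 3751) = √(1895 - 3751) = √(-1856) = 8*I*√29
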